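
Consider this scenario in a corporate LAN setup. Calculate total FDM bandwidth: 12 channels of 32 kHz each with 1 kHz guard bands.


Given: 12 channels, 32 kHz each, guard = 1 kHz
Channel bandwidth = 12 * 32 = 384 kHz
Guard bands = 11 gaps * 1 kHz = 11 kHz
Total = 384 + 11 = 395 kHz

395


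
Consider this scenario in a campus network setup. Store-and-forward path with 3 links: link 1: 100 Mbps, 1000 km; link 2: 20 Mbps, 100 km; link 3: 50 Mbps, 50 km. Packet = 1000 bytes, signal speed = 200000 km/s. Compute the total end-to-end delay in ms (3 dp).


Packet = 1000 bytes = 8000 bits. Store-and-forward: sum (t_trans + t_prop) per link.
Link 1: t_trans = 8000/(100*10^6) s = 0.0800 ms; t_prop = 1000/200000 s = 5.0000 ms; subtotal = 5.0800 ms
Link 2: t_trans = 8000/(20*10^6) s = 0.4000 ms; t_prop = 100/200000 s = 0.5000 ms; subtotal = 0.9000 ms
Link 3: t_trans = 8000/(50*10^6) s = 0.1600 ms; t_prop = 50/200000 s = 0.2500 ms; subtotal = 0.4100 ms
End-to-end = 5.0800 + 0.9000 + 0.4100 = 6.3900 ms -> 6.390 ms (3 dp)

6.390


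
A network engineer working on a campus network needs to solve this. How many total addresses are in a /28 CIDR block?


Given: CIDR prefix /28
Host bits = 32 - 28 = 4
Total addresses = 2^4 = 16

16


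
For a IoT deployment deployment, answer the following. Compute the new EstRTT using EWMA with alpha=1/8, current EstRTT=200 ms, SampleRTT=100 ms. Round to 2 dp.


Given: EstRTT = 200 ms, SampleRTT = 100 ms, alpha = 1/8
New EstRTT = (1 - alpha) * EstRTT + alpha * SampleRTT
(7/8) * 200 = 175
(1/8) * 100 = 12.5
New EstRTT = 175 + 12.5 = 187.5 ms -> 187.50 ms (2 dp)

187.50


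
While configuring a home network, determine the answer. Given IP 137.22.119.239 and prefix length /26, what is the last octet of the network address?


Given: IP = 137.22.119.239, prefix = /26
Subnet mask = 255.255.255.192
Last octet of IP: 239
Last octet of mask: 192
Network last octet = 239 AND 192 = 192

192


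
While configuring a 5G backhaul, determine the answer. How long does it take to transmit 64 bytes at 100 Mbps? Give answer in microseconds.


Given: packet = 64 bytes, bandwidth = 100 Mbps
Packet in bits = 64 * 8 = 512 bits
Bandwidth = 100 * 10^6 = 100000000 bps
Time = 512 / 100000000 seconds
Time in us = 512 * 10^6 / 100000000 = 5.12

5.12


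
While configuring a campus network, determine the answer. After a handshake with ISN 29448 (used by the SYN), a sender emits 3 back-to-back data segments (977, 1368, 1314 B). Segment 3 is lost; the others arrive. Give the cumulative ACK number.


SYN uses sequence number 29448; first data byte = ISN + 1 = 29449.
Segment 1: SEQ = 29449, len = 977 B, covers [29449, 30425]
Segment 2: SEQ = 30426, len = 1368 B, covers [30426, 31793]
Segment 3: SEQ = 31794, len = 1314 B, covers [31794, 33107] [LOST]
In-order data received: bytes [29449, 31793] (segments 1..2).
Segment 3 missing -> gap begins at byte 31794.
Cumulative ACK = next expected in-order byte = 29449 + 977 + 1368 = 31794

31794


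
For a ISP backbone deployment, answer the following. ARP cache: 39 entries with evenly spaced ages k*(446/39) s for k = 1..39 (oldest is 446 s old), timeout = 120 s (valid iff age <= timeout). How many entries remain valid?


Ages are k * 446/39 s for k = 1..39 (spacing = 11.4359 s).
Entry k is valid iff k * 446/39 <= 120 iff k <= 39 * 120 / 446 = 10.4933
n_valid = floor(10.4933) = 10
(n_stale = 39 - 10 = 29)

10


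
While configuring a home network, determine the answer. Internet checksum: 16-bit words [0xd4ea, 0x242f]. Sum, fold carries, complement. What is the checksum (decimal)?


Given words: [0xd4ea, 0x242f]
Step 1: Sum all words
Raw sum = 54506 + 9263 = 63769
One's complement = ~63769 & 0xFFFF = 1766

1766


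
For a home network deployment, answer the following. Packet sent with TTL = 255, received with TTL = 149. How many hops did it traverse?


Given: initial TTL = 255, received TTL = 149
Hops = initial TTL - received TTL
Hops = 255 - 149 = 106

106


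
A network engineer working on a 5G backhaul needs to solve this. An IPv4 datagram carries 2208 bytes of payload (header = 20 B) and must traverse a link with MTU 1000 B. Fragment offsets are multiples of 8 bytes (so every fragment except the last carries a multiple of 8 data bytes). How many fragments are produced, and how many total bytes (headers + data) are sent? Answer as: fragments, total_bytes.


Max data per non-final fragment = floor((MTU - header)/8)*8 = floor((1000 - 20)/8)*8 = floor(980/8)*8 = 976 B
Final fragment needs no 8-byte alignment: it can carry up to MTU - header = 980 B
Non-final fragments needed = ceil((payload - 980) / 976) = ceil(1228/976) = ceil(1.2582) = 2
Number of fragments = 2 + 1 = 3
Fragment sizes (data): 2 * 976 B + 256 B (last, 256 <= 980 OK)
Total bytes sent = payload + n_frags * header = 2208 + 3*20 = 2208 + 60 = 2268 B

3, 2268


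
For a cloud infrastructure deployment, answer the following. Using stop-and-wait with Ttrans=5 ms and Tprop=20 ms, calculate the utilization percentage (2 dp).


Given: Ttrans = 5 ms, Tprop = 20 ms
RTT = 2 * Tprop = 2 * 20 = 40 ms
U = Ttrans / (Ttrans + RTT)
U = 5 / (5 + 40)
U = 5 / 45 = 0.111111
U% = 11.11%

11.11


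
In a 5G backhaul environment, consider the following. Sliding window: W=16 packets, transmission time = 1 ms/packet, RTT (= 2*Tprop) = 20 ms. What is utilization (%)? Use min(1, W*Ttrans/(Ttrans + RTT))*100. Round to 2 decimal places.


Given: W = 16, Ttrans = 1 ms, RTT = 20 ms (= 2 * Tprop, Tprop = 10 ms)
Cycle time = Ttrans + RTT = 1 + 20 = 21 ms (first packet sent until its ACK returns)
W * Ttrans = 16 * 1 = 16 ms of sending per cycle
W * Ttrans / (Ttrans + RTT) = 16 / 21 = 0.761905
U = min(1, 0.761905) = 0.761905
U% = 76.19%

76.19


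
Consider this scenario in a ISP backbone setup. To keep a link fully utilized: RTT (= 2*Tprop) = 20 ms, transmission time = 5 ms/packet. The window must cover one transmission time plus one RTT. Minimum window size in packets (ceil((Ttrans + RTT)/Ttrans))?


Given: Ttrans = 5 ms, RTT = 20 ms (= 2 * Tprop, Tprop = 10 ms)
Time until first ACK returns = Ttrans + RTT = 5 + 20 = 25 ms
Need W * Ttrans >= Ttrans + RTT  ->  W >= (Ttrans + RTT) / Ttrans
(Ttrans + RTT) / Ttrans = 25 / 5 = 5
W_min = ceil(5) = 5

5


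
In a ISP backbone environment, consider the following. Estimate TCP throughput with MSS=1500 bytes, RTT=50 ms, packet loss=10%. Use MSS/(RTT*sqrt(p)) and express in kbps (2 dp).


Given: MSS = 1500 bytes, RTT = 50 ms, loss = 10%
RTT in seconds = 50 / 1000 = 0.05
Loss rate = 10% = 0.1
sqrt(loss) = sqrt(0.1) = 0.316227766017
Throughput (bytes/s) = 1500 / (0.05 * 0.316227766017) = 94868.3298
Throughput (kbps) = 94868.3298 * 8 / 1000 = 758.946638 -> 758.95 kbps (2 dp)

758.95


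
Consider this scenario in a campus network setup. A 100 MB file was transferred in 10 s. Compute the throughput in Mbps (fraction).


Given: file = 100 MB, time = 10 s
File in Mb = 100 * 8 = 800 Mb
Throughput = 800 / 10 Mbps
Throughput = 80 Mbps

80


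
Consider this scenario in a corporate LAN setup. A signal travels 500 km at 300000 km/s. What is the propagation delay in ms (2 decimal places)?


Given: distance = 500 km, speed = 300000 km/s
Delay = distance / speed = 500 / 300000 seconds
Delay in ms = 500 * 1000 / 300000
Delay = 1.6667 ms
Rounded to 2 dp = 1.67 ms

1.67


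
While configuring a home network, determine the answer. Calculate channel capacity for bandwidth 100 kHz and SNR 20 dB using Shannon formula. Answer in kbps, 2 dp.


Given: B = 100 kHz, SNR = 20 dB
SNR linear = 10^(20/10) = 100
1 + SNR = 101
log2(101) = 6.6582114828
C = 100 * 1000 * 6.6582114828 = 665821.1483 bps
C = 665.821148 kbps -> 665.82 kbps (2 dp)

665.82


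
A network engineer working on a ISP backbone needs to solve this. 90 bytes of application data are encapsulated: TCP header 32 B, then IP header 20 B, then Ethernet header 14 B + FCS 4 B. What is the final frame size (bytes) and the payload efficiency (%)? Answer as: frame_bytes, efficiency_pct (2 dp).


TCP segment = 90 + 32 = 122 B
IP packet = 122 + 20 = 142 B
Ethernet frame = 142 + 14 + 4 = 160 B
Efficiency = app / frame = 90 / 160 = 0.562500 = 56.2500% -> 56.25% (2 dp)

160, 56.25


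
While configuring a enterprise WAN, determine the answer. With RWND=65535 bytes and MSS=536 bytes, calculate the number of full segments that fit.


Given: RWND = 65535 bytes, MSS = 536 bytes
Full segments = floor(RWND / MSS)
Full segments = floor(65535 / 536)
Full segments = floor(122.2668) = 122

122


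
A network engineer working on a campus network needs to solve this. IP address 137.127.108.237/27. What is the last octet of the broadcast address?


Given: IP = 137.127.108.237, prefix = /27
Host bits = 32 - 27 = 5
Network last octet = 237 AND mask = 224
Host part size = 2^5 - 1 = 31
Broadcast last octet = 224 OR 31 = 255

255


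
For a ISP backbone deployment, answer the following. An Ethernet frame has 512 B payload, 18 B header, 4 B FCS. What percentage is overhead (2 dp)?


Given: payload = 512 B, header = 18 B, trailer = 4 B
Overhead bytes = header + trailer = 18 + 4 = 22
Total frame = payload + overhead = 512 + 22 = 534
Overhead % = 22 / 534 * 100 = 4.1199% -> 4.12% (2 dp)

4.12


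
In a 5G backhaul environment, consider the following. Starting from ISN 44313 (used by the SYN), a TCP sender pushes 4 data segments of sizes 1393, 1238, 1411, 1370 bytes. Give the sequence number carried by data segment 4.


The SYN occupies sequence number ISN = 44313, so the first data byte is ISN + 1 = 44314.
SEQ of data segment i = (ISN + 1) + sum of payload sizes of segments 1..i-1.
Segment 1: SEQ = 44314, payload = 1393 bytes
Segment 2: SEQ = 45707, payload = 1238 bytes
Segment 3: SEQ = 46945, payload = 1411 bytes
Segment 4: SEQ = 48356, payload = 1370 bytes
SEQ of segment 4 = 44314 + 1393 + 1238 + 1411 = 48356

48356


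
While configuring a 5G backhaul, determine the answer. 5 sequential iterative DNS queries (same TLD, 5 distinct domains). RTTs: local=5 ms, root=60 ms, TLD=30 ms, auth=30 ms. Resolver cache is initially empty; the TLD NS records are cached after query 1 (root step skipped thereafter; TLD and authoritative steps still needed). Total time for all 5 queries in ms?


Lookup 1 (cold cache): local + root + TLD + auth = 5 + 60 + 30 + 30 = 125 ms
Lookups 2..5 (TLD NS cached -> skip root; new domain -> still ask TLD and auth): local + TLD + auth = 5 + 30 + 30 = 65 ms each
Remaining 4 lookups: 4 * 65 = 260 ms
Total = 125 + 260 = 385 ms

385


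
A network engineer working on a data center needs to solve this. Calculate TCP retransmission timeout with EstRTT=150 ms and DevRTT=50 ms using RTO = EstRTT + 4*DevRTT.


Given: EstRTT = 150 ms, DevRTT = 50 ms
Timeout = EstRTT + 4 * DevRTT
4 * DevRTT = 4 * 50 = 200
Timeout = 150 + 200 = 350 ms

350


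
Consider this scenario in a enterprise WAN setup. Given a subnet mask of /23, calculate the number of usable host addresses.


Given: subnet mask /23
Host bits = 32 - 23 = 9
Total addresses = 2^9 = 512
Usable hosts = 512 - 2 (network + broadcast) = 510

510


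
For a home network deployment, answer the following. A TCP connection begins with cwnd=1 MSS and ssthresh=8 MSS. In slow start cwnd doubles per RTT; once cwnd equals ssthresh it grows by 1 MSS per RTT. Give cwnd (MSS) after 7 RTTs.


RTT 0: cwnd = 1 MSS (initial)
RTT 1: cwnd = 2 MSS (slow start, doubled)
RTT 2: cwnd = 4 MSS (slow start, doubled)
RTT 3: cwnd = 8 MSS (slow start, doubled)
RTT 4: cwnd = 9 MSS (congestion avoidance, +1)
RTT 5: cwnd = 10 MSS (congestion avoidance, +1)
RTT 6: cwnd = 11 MSS (congestion avoidance, +1)
RTT 7: cwnd = 12 MSS (congestion avoidance, +1)

12


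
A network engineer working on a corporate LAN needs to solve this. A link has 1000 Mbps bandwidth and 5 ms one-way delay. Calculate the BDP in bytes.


Given: bandwidth = 1000 Mbps, delay = 5 ms
BDP in bits = 1000 * 10^6 * 5 / 1000
BDP in bits = 5000000
BDP in bytes = 5000000 / 8 = 625000

625000


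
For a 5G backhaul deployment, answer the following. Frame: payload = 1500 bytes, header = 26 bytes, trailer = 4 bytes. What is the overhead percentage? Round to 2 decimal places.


Given: payload = 1500 B, header = 26 B, trailer = 4 B
Overhead bytes = header + trailer = 26 + 4 = 30
Total frame = payload + overhead = 1500 + 30 = 1530
Overhead % = 30 / 1530 * 100 = 1.9608% -> 1.96% (2 dp)

1.96


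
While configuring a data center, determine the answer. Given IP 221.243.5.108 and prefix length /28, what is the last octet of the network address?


Given: IP = 221.243.5.108, prefix = /28
Subnet mask = 255.255.255.240
Last octet of IP: 108
Last octet of mask: 240
Network last octet = 108 AND 240 = 96

96


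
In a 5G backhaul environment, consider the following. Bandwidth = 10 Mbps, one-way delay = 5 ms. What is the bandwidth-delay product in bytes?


Given: bandwidth = 10 Mbps, delay = 5 ms
BDP in bits = 10 * 10^6 * 5 / 1000
BDP in bits = 50000
BDP in bytes = 50000 / 8 = 6250

6250


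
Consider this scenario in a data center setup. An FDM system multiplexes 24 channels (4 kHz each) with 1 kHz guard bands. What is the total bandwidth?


Given: 24 channels, 4 kHz each, guard = 1 kHz
Channel bandwidth = 24 * 4 = 96 kHz
Guard bands = 23 gaps * 1 kHz = 23 kHz
Total = 96 + 23 = 119 kHz

119


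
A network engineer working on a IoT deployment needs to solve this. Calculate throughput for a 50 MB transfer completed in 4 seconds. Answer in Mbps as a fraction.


Given: file = 50 MB, time = 4 s
File in Mb = 50 * 8 = 400 Mb
Throughput = 400 / 4 Mbps
Throughput = 100 Mbps

100


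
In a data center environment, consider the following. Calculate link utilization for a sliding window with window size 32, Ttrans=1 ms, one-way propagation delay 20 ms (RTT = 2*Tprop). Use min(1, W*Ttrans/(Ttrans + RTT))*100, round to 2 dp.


Given: W = 32, Ttrans = 1 ms, RTT = 40 ms (= 2 * Tprop, Tprop = 20 ms)
Cycle time = Ttrans + RTT = 1 + 40 = 41 ms (first packet sent until its ACK returns)
W * Ttrans = 32 * 1 = 32 ms of sending per cycle
W * Ttrans / (Ttrans + RTT) = 32 / 41 = 0.780488
U = min(1, 0.780488) = 0.780488
U% = 78.05%

78.05


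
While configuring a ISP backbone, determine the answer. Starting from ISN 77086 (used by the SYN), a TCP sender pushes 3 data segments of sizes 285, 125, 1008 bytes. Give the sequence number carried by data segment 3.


The SYN occupies sequence number ISN = 77086, so the first data byte is ISN + 1 = 77087.
SEQ of data segment i = (ISN + 1) + sum of payload sizes of segments 1..i-1.
Segment 1: SEQ = 77087, payload = 285 bytes
Segment 2: SEQ = 77372, payload = 125 bytes
Segment 3: SEQ = 77497, payload = 1008 bytes
SEQ of segment 3 = 77087 + 285 + 125 = 77497

77497


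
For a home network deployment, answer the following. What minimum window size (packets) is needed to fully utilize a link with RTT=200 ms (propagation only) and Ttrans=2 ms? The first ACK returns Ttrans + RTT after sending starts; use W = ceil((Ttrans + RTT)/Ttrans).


Given: Ttrans = 2 ms, RTT = 200 ms (= 2 * Tprop, Tprop = 100 ms)
Time until first ACK returns = Ttrans + RTT = 2 + 200 = 202 ms
Need W * Ttrans >= Ttrans + RTT  ->  W >= (Ttrans + RTT) / Ttrans
(Ttrans + RTT) / Ttrans = 202 / 2 = 101
W_min = ceil(101) = 101

101


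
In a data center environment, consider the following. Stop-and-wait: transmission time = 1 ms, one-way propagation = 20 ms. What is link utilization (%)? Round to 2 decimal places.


Given: Ttrans = 1 ms, Tprop = 20 ms
RTT = 2 * Tprop = 2 * 20 = 40 ms
U = Ttrans / (Ttrans + RTT)
U = 1 / (1 + 40)
U = 1 / 41 = 0.02439
U% = 2.44%

2.44


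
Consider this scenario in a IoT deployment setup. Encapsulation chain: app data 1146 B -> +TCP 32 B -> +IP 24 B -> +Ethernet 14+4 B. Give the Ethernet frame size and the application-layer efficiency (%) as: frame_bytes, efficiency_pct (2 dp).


TCP segment = 1146 + 32 = 1178 B
IP packet = 1178 + 24 = 1202 B
Ethernet frame = 1202 + 14 + 4 = 1220 B
Efficiency = app / frame = 1146 / 1220 = 0.939344 = 93.9344% -> 93.93% (2 dp)

1220, 93.93


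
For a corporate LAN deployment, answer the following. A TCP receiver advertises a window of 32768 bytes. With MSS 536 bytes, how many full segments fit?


Given: RWND = 32768 bytes, MSS = 536 bytes
Full segments = floor(RWND / MSS)
Full segments = floor(32768 / 536)
Full segments = floor(61.1343) = 61

61


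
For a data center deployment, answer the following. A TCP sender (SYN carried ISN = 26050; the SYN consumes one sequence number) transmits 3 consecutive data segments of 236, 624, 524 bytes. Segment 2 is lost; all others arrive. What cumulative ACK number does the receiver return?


SYN uses sequence number 26050; first data byte = ISN + 1 = 26051.
Segment 1: SEQ = 26051, len = 236 B, covers [26051, 26286]
Segment 2: SEQ = 26287, len = 624 B, covers [26287, 26910] [LOST]
Segment 3: SEQ = 26911, len = 524 B, covers [26911, 27434]
In-order data received: bytes [26051, 26286] (segments 1..1).
Segment 2 missing -> gap begins at byte 26287; later segments buffered out of order.
Cumulative ACK = next expected in-order byte = 26051 + 236 = 26287

26287


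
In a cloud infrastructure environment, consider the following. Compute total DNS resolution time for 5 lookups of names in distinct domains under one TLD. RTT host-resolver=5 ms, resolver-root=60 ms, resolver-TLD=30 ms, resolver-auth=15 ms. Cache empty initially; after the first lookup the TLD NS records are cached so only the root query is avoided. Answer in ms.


Lookup 1 (cold cache): local + root + TLD + auth = 5 + 60 + 30 + 15 = 110 ms
Lookups 2..5 (TLD NS cached -> skip root; new domain -> still ask TLD and auth): local + TLD + auth = 5 + 30 + 15 = 50 ms each
Remaining 4 lookups: 4 * 50 = 200 ms
Total = 110 + 200 = 310 ms

310


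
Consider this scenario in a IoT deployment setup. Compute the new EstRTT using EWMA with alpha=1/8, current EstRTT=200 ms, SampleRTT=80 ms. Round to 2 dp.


Given: EstRTT = 200 ms, SampleRTT = 80 ms, alpha = 1/8
New EstRTT = (1 - alpha) * EstRTT + alpha * SampleRTT
(7/8) * 200 = 175
(1/8) * 80 = 10
New EstRTT = 175 + 10 = 185 ms -> 185.00 ms (2 dp)

185.00


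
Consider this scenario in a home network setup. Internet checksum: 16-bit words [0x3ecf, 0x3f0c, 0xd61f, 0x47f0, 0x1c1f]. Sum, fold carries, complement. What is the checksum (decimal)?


Given words: [0x3ecf, 0x3f0c, 0xd61f, 0x47f0, 0x1c1f]
Step 1: Sum all words
Raw sum = 16079 + 16140 + 54815 + 18416 + 7199 = 112649
Step 2: Fold carry: (47113 + 1) = 47114
One's complement = ~47114 & 0xFFFF = 18421

18421


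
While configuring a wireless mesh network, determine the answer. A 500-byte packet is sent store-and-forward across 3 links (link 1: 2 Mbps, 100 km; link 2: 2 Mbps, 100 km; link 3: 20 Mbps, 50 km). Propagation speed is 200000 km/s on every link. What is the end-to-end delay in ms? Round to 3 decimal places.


Packet = 500 bytes = 4000 bits. Store-and-forward: sum (t_trans + t_prop) per link.
Link 1: t_trans = 4000/(2*10^6) s = 2.0000 ms; t_prop = 100/200000 s = 0.5000 ms; subtotal = 2.5000 ms
Link 2: t_trans = 4000/(2*10^6) s = 2.0000 ms; t_prop = 100/200000 s = 0.5000 ms; subtotal = 2.5000 ms
Link 3: t_trans = 4000/(20*10^6) s = 0.2000 ms; t_prop = 50/200000 s = 0.2500 ms; subtotal = 0.4500 ms
End-to-end = 2.5000 + 2.5000 + 0.4500 = 5.4500 ms -> 5.450 ms (3 dp)

5.450


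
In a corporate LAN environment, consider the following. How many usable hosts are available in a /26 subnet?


Given: subnet mask /26
Host bits = 32 - 26 = 6
Total addresses = 2^6 = 64
Usable hosts = 64 - 2 (network + broadcast) = 62

62


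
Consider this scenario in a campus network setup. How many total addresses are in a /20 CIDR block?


Given: CIDR prefix /20
Host bits = 32 - 20 = 12
Total addresses = 2^12 = 4096

4096


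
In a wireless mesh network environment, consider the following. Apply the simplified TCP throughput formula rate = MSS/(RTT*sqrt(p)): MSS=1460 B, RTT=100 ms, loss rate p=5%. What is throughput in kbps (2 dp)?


Given: MSS = 1460 bytes, RTT = 100 ms, loss = 5%
RTT in seconds = 100 / 1000 = 0.1
Loss rate = 5% = 0.05
sqrt(loss) = sqrt(0.05) = 0.223606797750
Throughput (bytes/s) = 1460 / (0.1 * 0.223606797750) = 65293.1849
Throughput (kbps) = 65293.1849 * 8 / 1000 = 522.345480 -> 522.35 kbps (2 dp)

522.35


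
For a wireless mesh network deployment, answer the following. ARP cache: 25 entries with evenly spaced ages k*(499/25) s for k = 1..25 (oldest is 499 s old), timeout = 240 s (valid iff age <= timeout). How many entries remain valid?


Ages are k * 499/25 s for k = 1..25 (spacing = 19.9600 s).
Entry k is valid iff k * 499/25 <= 240 iff k <= 25 * 240 / 499 = 12.0240
n_valid = floor(12.0240) = 12
(n_stale = 25 - 12 = 13)

12


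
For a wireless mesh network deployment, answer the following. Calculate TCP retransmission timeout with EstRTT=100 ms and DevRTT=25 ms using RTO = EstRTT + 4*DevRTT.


Given: EstRTT = 100 ms, DevRTT = 25 ms
Timeout = EstRTT + 4 * DevRTT
4 * DevRTT = 4 * 25 = 100
Timeout = 100 + 100 = 200 ms

200


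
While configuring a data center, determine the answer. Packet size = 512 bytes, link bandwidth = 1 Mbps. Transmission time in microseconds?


Given: packet = 512 bytes, bandwidth = 1 Mbps
Packet in bits = 512 * 8 = 4096 bits
Bandwidth = 1 * 10^6 = 1000000 bps
Time = 4096 / 1000000 seconds
Time in us = 4096 * 10^6 / 1000000 = 4096

4096


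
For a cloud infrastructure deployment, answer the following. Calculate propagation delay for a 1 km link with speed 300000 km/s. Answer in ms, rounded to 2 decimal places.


Given: distance = 1 km, speed = 300000 km/s
Delay = distance / speed = 1 / 300000 seconds
Delay in ms = 1 * 1000 / 300000
Delay = 0.0033 ms
Rounded to 2 dp = 0.00 ms

0.00


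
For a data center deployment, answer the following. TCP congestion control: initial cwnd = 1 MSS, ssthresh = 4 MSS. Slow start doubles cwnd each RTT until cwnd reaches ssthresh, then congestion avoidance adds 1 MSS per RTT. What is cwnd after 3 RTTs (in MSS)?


RTT 0: cwnd = 1 MSS (initial)
RTT 1: cwnd = 2 MSS (slow start, doubled)
RTT 2: cwnd = 4 MSS (slow start, doubled)
RTT 3: cwnd = 5 MSS (congestion avoidance, +1)

5


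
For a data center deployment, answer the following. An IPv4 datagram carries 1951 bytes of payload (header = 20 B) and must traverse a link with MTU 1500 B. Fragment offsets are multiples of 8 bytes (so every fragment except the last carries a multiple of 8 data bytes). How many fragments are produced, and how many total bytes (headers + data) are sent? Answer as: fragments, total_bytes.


Max data per non-final fragment = floor((MTU - header)/8)*8 = floor((1500 - 20)/8)*8 = floor(1480/8)*8 = 1480 B
Final fragment needs no 8-byte alignment: it can carry up to MTU - header = 1480 B
Non-final fragments needed = ceil((payload - 1480) / 1480) = ceil(471/1480) = ceil(0.3182) = 1
Number of fragments = 1 + 1 = 2
Fragment sizes (data): 1 * 1480 B + 471 B (last, 471 <= 1480 OK)
Total bytes sent = payload + n_frags * header = 1951 + 2*20 = 1951 + 40 = 1991 B

2, 1991


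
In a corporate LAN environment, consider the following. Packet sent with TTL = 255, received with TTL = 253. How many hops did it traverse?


Given: initial TTL = 255, received TTL = 253
Hops = initial TTL - received TTL
Hops = 255 - 253 = 2

2


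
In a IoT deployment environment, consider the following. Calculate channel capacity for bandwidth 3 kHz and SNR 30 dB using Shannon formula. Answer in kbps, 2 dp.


Given: B = 3 kHz, SNR = 30 dB
SNR linear = 10^(30/10) = 1000
1 + SNR = 1001
log2(1001) = 9.9672262588
C = 3 * 1000 * 9.9672262588 = 29901.6788 bps
C = 29.901679 kbps -> 29.90 kbps (2 dp)

29.90


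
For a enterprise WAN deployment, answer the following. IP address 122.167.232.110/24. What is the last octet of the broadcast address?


Given: IP = 122.167.232.110, prefix = /24
Host bits = 32 - 24 = 8
Network last octet = 110 AND mask = 0
Host part size = 2^8 - 1 = 255
Broadcast last octet = 0 OR 255 = 255

255


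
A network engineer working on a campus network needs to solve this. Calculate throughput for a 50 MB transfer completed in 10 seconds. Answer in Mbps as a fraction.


Given: file = 50 MB, time = 10 s
File in Mb = 50 * 8 = 400 Mb
Throughput = 400 / 10 Mbps
Throughput = 40 Mbps

40


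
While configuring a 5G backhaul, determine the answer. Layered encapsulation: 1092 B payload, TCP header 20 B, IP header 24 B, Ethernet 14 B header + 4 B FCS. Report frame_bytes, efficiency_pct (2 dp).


TCP segment = 1092 + 20 = 1112 B
IP packet = 1112 + 24 = 1136 B
Ethernet frame = 1136 + 14 + 4 = 1154 B
Efficiency = app / frame = 1092 / 1154 = 0.946274 = 94.6274% -> 94.63% (2 dp)

1154, 94.63


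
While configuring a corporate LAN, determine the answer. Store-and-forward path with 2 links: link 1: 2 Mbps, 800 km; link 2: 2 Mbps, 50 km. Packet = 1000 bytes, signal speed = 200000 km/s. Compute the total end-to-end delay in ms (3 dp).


Packet = 1000 bytes = 8000 bits. Store-and-forward: sum (t_trans + t_prop) per link.
Link 1: t_trans = 8000/(2*10^6) s = 4.0000 ms; t_prop = 800/200000 s = 4.0000 ms; subtotal = 8.0000 ms
Link 2: t_trans = 8000/(2*10^6) s = 4.0000 ms; t_prop = 50/200000 s = 0.2500 ms; subtotal = 4.2500 ms
End-to-end = 8.0000 + 4.2500 = 12.2500 ms -> 12.250 ms (3 dp)

12.250


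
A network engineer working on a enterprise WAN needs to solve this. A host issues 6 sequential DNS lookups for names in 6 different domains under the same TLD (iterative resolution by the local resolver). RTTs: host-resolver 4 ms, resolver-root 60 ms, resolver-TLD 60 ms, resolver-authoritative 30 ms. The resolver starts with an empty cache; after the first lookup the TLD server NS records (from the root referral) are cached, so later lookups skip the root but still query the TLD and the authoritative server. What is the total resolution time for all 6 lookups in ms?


Lookup 1 (cold cache): local + root + TLD + auth = 4 + 60 + 60 + 30 = 154 ms
Lookups 2..6 (TLD NS cached -> skip root; new domain -> still ask TLD and auth): local + TLD + auth = 4 + 60 + 30 = 94 ms each
Remaining 5 lookups: 5 * 94 = 470 ms
Total = 154 + 470 = 624 ms

624


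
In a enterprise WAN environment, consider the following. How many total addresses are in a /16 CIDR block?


Given: CIDR prefix /16
Host bits = 32 - 16 = 16
Total addresses = 2^16 = 65536

65536


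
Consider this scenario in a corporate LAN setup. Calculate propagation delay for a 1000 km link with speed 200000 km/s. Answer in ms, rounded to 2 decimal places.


Given: distance = 1000 km, speed = 200000 km/s
Delay = distance / speed = 1000 / 200000 seconds
Delay in ms = 1000 * 1000 / 200000
Delay = 5.0000 ms
Rounded to 2 dp = 5.00 ms

5.00


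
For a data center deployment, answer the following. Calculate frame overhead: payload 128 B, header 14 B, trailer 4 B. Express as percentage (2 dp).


Given: payload = 128 B, header = 14 B, trailer = 4 B
Overhead bytes = header + trailer = 14 + 4 = 18
Total frame = payload + overhead = 128 + 18 = 146
Overhead % = 18 / 146 * 100 = 12.3288% -> 12.33% (2 dp)

12.33


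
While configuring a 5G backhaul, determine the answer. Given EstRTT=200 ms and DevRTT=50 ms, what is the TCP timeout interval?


Given: EstRTT = 200 ms, DevRTT = 50 ms
Timeout = EstRTT + 4 * DevRTT
4 * DevRTT = 4 * 50 = 200
Timeout = 200 + 200 = 400 ms

400


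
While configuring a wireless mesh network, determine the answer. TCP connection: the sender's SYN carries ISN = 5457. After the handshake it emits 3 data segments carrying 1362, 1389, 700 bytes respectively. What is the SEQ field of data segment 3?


The SYN occupies sequence number ISN = 5457, so the first data byte is ISN + 1 = 5458.
SEQ of data segment i = (ISN + 1) + sum of payload sizes of segments 1..i-1.
Segment 1: SEQ = 5458, payload = 1362 bytes
Segment 2: SEQ = 6820, payload = 1389 bytes
Segment 3: SEQ = 8209, payload = 700 bytes
SEQ of segment 3 = 5458 + 1362 + 1389 = 8209

8209


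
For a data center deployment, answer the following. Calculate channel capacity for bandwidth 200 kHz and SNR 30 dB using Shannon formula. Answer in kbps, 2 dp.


Given: B = 200 kHz, SNR = 30 dB
SNR linear = 10^(30/10) = 1000
1 + SNR = 1001
log2(1001) = 9.9672262588
C = 200 * 1000 * 9.9672262588 = 1993445.2518 bps
C = 1993.445252 kbps -> 1993.45 kbps (2 dp)

1993.45


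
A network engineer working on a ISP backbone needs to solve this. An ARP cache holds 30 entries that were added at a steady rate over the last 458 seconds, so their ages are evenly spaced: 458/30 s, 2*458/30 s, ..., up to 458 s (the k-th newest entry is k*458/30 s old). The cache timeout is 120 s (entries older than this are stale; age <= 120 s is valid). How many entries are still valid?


Ages are k * 458/30 s for k = 1..30 (spacing = 15.2667 s).
Entry k is valid iff k * 458/30 <= 120 iff k <= 30 * 120 / 458 = 7.8603
n_valid = floor(7.8603) = 7
(n_stale = 30 - 7 = 23)

7


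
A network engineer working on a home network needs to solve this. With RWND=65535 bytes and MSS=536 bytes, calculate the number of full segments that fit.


Given: RWND = 65535 bytes, MSS = 536 bytes
Full segments = floor(RWND / MSS)
Full segments = floor(65535 / 536)
Full segments = floor(122.2668) = 122

122


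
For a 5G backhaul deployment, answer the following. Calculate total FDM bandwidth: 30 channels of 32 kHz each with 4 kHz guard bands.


Given: 30 channels, 32 kHz each, guard = 4 kHz
Channel bandwidth = 30 * 32 = 960 kHz
Guard bands = 29 gaps * 4 kHz = 116 kHz
Total = 960 + 116 = 1076 kHz

1076


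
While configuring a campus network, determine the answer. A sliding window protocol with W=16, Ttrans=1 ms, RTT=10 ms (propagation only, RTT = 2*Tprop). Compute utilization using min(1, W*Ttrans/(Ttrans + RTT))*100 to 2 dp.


Given: W = 16, Ttrans = 1 ms, RTT = 10 ms (= 2 * Tprop, Tprop = 5 ms)
Cycle time = Ttrans + RTT = 1 + 10 = 11 ms (first packet sent until its ACK returns)
W * Ttrans = 16 * 1 = 16 ms of sending per cycle
W * Ttrans / (Ttrans + RTT) = 16 / 11 = 1.454545
U = min(1, 1.454545) = 1.000000
U% = 100.00%

100.00


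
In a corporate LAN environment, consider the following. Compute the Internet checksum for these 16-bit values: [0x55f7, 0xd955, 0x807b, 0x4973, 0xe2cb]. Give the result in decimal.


Given words: [0x55f7, 0xd955, 0x807b, 0x4973, 0xe2cb]
Step 1: Sum all words
Raw sum = 22007 + 55637 + 32891 + 18803 + 58059 = 187397
Step 2: Fold carry: (56325 + 2) = 56327
One's complement = ~56327 & 0xFFFF = 9208

9208


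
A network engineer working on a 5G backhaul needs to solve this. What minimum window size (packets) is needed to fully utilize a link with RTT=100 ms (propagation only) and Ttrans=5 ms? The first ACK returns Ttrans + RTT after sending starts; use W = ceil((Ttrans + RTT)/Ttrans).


Given: Ttrans = 5 ms, RTT = 100 ms (= 2 * Tprop, Tprop = 50 ms)
Time until first ACK returns = Ttrans + RTT = 5 + 100 = 105 ms
Need W * Ttrans >= Ttrans + RTT  ->  W >= (Ttrans + RTT) / Ttrans
(Ttrans + RTT) / Ttrans = 105 / 5 = 21
W_min = ceil(21) = 21

21


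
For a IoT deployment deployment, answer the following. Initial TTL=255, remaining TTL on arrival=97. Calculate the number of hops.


Given: initial TTL = 255, received TTL = 97
Hops = initial TTL - received TTL
Hops = 255 - 97 = 158

158


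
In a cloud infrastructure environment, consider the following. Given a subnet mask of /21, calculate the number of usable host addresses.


Given: subnet mask /21
Host bits = 32 - 21 = 11
Total addresses = 2^11 = 2048
Usable hosts = 2048 - 2 (network + broadcast) = 2046

2046


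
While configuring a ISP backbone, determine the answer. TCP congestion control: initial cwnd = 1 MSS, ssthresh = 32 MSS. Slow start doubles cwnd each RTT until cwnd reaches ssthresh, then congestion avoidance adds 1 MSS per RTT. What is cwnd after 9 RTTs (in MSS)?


RTT 0: cwnd = 1 MSS (initial)
RTT 1: cwnd = 2 MSS (slow start, doubled)
RTT 2: cwnd = 4 MSS (slow start, doubled)
RTT 3: cwnd = 8 MSS (slow start, doubled)
RTT 4: cwnd = 16 MSS (slow start, doubled)
RTT 5: cwnd = 32 MSS (slow start, doubled)
RTT 6: cwnd = 33 MSS (congestion avoidance, +1)
RTT 7: cwnd = 34 MSS (congestion avoidance, +1)
RTT 8: cwnd = 35 MSS (congestion avoidance, +1)
RTT 9: cwnd = 36 MSS (congestion avoidance, +1)

36


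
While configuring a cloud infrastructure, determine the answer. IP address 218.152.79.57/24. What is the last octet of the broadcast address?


Given: IP = 218.152.79.57, prefix = /24
Host bits = 32 - 24 = 8
Network last octet = 57 AND mask = 0
Host part size = 2^8 - 1 = 255
Broadcast last octet = 0 OR 255 = 255

255


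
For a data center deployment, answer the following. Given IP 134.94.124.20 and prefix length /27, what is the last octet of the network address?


Given: IP = 134.94.124.20, prefix = /27
Subnet mask = 255.255.255.224
Last octet of IP: 20
Last octet of mask: 224
Network last octet = 20 AND 224 = 0

0


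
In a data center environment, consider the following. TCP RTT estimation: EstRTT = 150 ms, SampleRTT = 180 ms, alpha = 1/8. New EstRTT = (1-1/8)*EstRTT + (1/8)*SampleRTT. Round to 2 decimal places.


Given: EstRTT = 150 ms, SampleRTT = 180 ms, alpha = 1/8
New EstRTT = (1 - alpha) * EstRTT + alpha * SampleRTT
(7/8) * 150 = 131.25
(1/8) * 180 = 22.5
New EstRTT = 131.25 + 22.5 = 153.75 ms -> 153.75 ms (2 dp)

153.75


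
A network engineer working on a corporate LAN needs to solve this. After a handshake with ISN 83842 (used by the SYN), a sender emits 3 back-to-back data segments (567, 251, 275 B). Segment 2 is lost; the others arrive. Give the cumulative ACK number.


SYN uses sequence number 83842; first data byte = ISN + 1 = 83843.
Segment 1: SEQ = 83843, len = 567 B, covers [83843, 84409]
Segment 2: SEQ = 84410, len = 251 B, covers [84410, 84660] [LOST]
Segment 3: SEQ = 84661, len = 275 B, covers [84661, 84935]
In-order data received: bytes [83843, 84409] (segments 1..1).
Segment 2 missing -> gap begins at byte 84410; later segments buffered out of order.
Cumulative ACK = next expected in-order byte = 83843 + 567 = 84410

84410


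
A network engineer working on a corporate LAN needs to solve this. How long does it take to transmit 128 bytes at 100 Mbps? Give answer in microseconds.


Given: packet = 128 bytes, bandwidth = 100 Mbps
Packet in bits = 128 * 8 = 1024 bits
Bandwidth = 100 * 10^6 = 100000000 bps
Time = 1024 / 100000000 seconds
Time in us = 1024 * 10^6 / 100000000 = 10.24

10.24


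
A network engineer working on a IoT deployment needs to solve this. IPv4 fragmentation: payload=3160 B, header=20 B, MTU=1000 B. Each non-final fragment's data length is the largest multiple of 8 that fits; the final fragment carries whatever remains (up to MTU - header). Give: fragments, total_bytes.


Max data per non-final fragment = floor((MTU - header)/8)*8 = floor((1000 - 20)/8)*8 = floor(980/8)*8 = 976 B
Final fragment needs no 8-byte alignment: it can carry up to MTU - header = 980 B
Non-final fragments needed = ceil((payload - 980) / 976) = ceil(2180/976) = ceil(2.2336) = 3
Number of fragments = 3 + 1 = 4
Fragment sizes (data): 3 * 976 B + 232 B (last, 232 <= 980 OK)
Total bytes sent = payload + n_frags * header = 3160 + 4*20 = 3160 + 80 = 3240 B

4, 3240


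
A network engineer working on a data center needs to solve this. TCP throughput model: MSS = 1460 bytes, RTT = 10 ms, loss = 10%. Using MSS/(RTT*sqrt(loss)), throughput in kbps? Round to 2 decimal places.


Given: MSS = 1460 bytes, RTT = 10 ms, loss = 10%
RTT in seconds = 10 / 1000 = 0.01
Loss rate = 10% = 0.1
sqrt(loss) = sqrt(0.1) = 0.316227766017
Throughput (bytes/s) = 1460 / (0.01 * 0.316227766017) = 461692.5384
Throughput (kbps) = 461692.5384 * 8 / 1000 = 3693.540307 -> 3693.54 kbps (2 dp)

3693.54


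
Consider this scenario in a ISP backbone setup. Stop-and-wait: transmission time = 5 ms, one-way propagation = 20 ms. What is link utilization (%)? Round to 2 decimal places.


Given: Ttrans = 5 ms, Tprop = 20 ms
RTT = 2 * Tprop = 2 * 20 = 40 ms
U = Ttrans / (Ttrans + RTT)
U = 5 / (5 + 40)
U = 5 / 45 = 0.111111
U% = 11.11%

11.11


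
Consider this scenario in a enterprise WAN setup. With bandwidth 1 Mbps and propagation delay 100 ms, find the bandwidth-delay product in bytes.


Given: bandwidth = 1 Mbps, delay = 100 ms
BDP in bits = 1 * 10^6 * 100 / 1000
BDP in bits = 100000
BDP in bytes = 100000 / 8 = 12500

12500


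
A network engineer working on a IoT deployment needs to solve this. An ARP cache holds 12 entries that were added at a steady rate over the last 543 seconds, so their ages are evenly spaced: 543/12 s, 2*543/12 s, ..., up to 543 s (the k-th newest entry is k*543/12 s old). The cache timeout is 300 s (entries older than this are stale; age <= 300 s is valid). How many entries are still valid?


Ages are k * 543/12 s for k = 1..12 (spacing = 45.2500 s).
Entry k is valid iff k * 543/12 <= 300 iff k <= 12 * 300 / 543 = 6.6298
n_valid = floor(6.6298) = 6
(n_stale = 12 - 6 = 6)

6


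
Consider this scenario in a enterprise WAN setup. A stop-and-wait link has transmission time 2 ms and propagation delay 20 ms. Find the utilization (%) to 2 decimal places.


Given: Ttrans = 2 ms, Tprop = 20 ms
RTT = 2 * Tprop = 2 * 20 = 40 ms
U = Ttrans / (Ttrans + RTT)
U = 2 / (2 + 40)
U = 2 / 42 = 0.047619
U% = 4.76%

4.76


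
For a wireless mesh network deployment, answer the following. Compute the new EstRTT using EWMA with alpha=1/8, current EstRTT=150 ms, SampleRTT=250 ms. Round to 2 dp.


Given: EstRTT = 150 ms, SampleRTT = 250 ms, alpha = 1/8
New EstRTT = (1 - alpha) * EstRTT + alpha * SampleRTT
(7/8) * 150 = 131.25
(1/8) * 250 = 31.25
New EstRTT = 131.25 + 31.25 = 162.5 ms -> 162.50 ms (2 dp)

162.50


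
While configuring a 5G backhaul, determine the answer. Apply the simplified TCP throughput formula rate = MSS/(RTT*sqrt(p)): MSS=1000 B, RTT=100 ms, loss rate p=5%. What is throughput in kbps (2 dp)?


Given: MSS = 1000 bytes, RTT = 100 ms, loss = 5%
RTT in seconds = 100 / 1000 = 0.1
Loss rate = 5% = 0.05
sqrt(loss) = sqrt(0.05) = 0.223606797750
Throughput (bytes/s) = 1000 / (0.1 * 0.223606797750) = 44721.3595
Throughput (kbps) = 44721.3595 * 8 / 1000 = 357.770876 -> 357.77 kbps (2 dp)

357.77


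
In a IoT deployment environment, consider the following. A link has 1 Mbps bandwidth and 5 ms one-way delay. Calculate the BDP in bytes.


Given: bandwidth = 1 Mbps, delay = 5 ms
BDP in bits = 1 * 10^6 * 5 / 1000
BDP in bits = 5000
BDP in bytes = 5000 / 8 = 625

625


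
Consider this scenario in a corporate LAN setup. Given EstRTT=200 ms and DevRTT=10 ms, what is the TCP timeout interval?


Given: EstRTT = 200 ms, DevRTT = 10 ms
Timeout = EstRTT + 4 * DevRTT
4 * DevRTT = 4 * 10 = 40
Timeout = 200 + 40 = 240 ms

240


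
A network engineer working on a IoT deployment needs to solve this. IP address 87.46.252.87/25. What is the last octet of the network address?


Given: IP = 87.46.252.87, prefix = /25
Subnet mask = 255.255.255.128
Last octet of IP: 87
Last octet of mask: 128
Network last octet = 87 AND 128 = 0

0


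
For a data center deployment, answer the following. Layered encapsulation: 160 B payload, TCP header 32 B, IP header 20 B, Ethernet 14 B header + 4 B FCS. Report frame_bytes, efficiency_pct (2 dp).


TCP segment = 160 + 32 = 192 B
IP packet = 192 + 20 = 212 B
Ethernet frame = 212 + 14 + 4 = 230 B
Efficiency = app / frame = 160 / 230 = 0.695652 = 69.5652% -> 69.57% (2 dp)

230, 69.57


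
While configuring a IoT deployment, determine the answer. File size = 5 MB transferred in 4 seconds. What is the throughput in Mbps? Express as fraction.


Given: file = 5 MB, time = 4 s
File in Mb = 5 * 8 = 40 Mb
Throughput = 40 / 4 Mbps
Throughput = 10 Mbps

10


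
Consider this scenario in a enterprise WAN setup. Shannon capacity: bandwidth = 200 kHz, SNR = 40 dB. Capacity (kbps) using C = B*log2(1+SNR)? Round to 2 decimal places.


Given: B = 200 kHz, SNR = 40 dB
SNR linear = 10^(40/10) = 10000
1 + SNR = 10001
log2(10001) = 13.2878566418
C = 200 * 1000 * 13.2878566418 = 2657571.3284 bps
C = 2657.571328 kbps -> 2657.57 kbps (2 dp)

2657.57
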